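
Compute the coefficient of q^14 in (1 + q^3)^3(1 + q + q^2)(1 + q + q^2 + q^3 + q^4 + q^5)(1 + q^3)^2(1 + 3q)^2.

(1 + q^3)^3 has coefficients 1,0,0,3,0,0,3,0,0,1 for degrees 0…9.
(1 + q + q^2) has coefficients 1,1,1,0,0,0,0,0,0,0,0,0,0,0,0 for degrees 0…14.
Multiplying by (1 + q + q^2 + q^3 + q^4 + q^5) gives running coefficients 1,2,3,3,3,3,2,1,0,0,0,0,0,0,0 for degrees 0…14.
Multiplying by (1 + q^3)^2 gives running coefficients 1,2,3,5,7,9,9,9,9,7,5,3,2,1,0 for degrees 0…14.
Finally multiplying by (1 + 3q)^2, the product of all factors after the first has coefficients 1,8,24,41,64,96,126,144,144,142,128,96,65,40,24 for degrees 0…14.
[q^14] = 1·24 + 3·96 + 3·144 + 1·96 = 840.

840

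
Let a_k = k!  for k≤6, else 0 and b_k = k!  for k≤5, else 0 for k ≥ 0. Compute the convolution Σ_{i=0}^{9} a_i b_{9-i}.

This is [x^9] in the product of the two ordinary generating functions.
Σ = 1·0 + 1·0 + 2·0 + 6·0 + 24·120 + 120·24 + 720·6 + 0·2 + 0·1 + 0·1 = 10080.

10080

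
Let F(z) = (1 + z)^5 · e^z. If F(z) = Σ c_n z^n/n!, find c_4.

501

The EGF product rule gives c_4 = Σ_{k_1+k_2=4} C(4; k_1,k_2) · ∏ g_i(k_i), where (1+z)^5 gives the falling factorial (5)_k; e^z gives (1)^k.
g_1(k) for k = 0…4: 1, 5, 20, 60, 120.
g_2(k) for k = 0…4: 1, 1, 1, 1, 1.
c_4 = Σ_k C(4,k)·g_1(k)·g_2(4−k) = 1·1·1 + 4·5·1 + 6·20·1 + 4·60·1 + 1·120·1 = 1 + 20 + 120 + 240 + 120 = 501.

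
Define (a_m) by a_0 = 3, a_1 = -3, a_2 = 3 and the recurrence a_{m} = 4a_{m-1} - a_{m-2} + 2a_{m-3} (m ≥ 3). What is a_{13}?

14535933

The ordinary generating function has denominator 1 - 4q + q^2 - 2q^3.
Iterating the recurrence: a_0,…,a_{13} = 3, -3, 3, 21, 75, 285, 1107, 4293, 16635, 64461, 249795, 967989, 3751083, 14535933.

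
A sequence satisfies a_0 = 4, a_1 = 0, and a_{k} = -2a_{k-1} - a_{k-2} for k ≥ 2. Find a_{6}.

The ordinary generating function has denominator 1 + 2y + y^2.
Iterating the recurrence: a_0,…,a_{6} = 4, 0, -4, 8, -12, 16, -20.

-20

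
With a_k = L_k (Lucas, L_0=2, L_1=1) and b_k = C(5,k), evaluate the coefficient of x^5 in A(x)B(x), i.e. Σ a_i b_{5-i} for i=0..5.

Write out a_i and b_{5-i} for i = 0,…,5 and sum the products.
Σ = 2·1 + 1·5 + 3·10 + 4·10 + 7·5 + 11·1 = 123.

123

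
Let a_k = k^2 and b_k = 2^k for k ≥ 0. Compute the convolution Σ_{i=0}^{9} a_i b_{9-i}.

This is [x^9] in the product of the two ordinary generating functions.
Σ = 0·512 + 1·256 + 4·128 + 9·64 + 16·32 + 25·16 + 36·8 + 49·4 + 64·2 + 81·1 = 2949.

2949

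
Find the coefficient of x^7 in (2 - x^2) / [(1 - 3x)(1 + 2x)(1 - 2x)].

Partial fractions give a closed form: a_n = (17/5)·3^n + (7/20)·(-2)^n + (-7/4)·2^n.
At n = 7: a_7 = 7167.

7167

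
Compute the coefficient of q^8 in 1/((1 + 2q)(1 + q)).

The denominator gives the recurrence a_n = −3a_(n−1) − 2a_(n−2) for n ≥ 2; the numerator fixes a_0 = 1, a_1 = -3.
Iterating: 1, -3, 7, -15, 31, -63, 127, -255, 511, so a_8 = 511.

511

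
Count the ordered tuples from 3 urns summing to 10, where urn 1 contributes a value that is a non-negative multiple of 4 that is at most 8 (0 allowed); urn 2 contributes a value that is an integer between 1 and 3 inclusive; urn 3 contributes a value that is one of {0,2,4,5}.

3

The generating function for the choices is (1 + y⁴ + y⁸)·(y + y² + y³)·(1 + y² + y⁴ + y⁵); the count is [y¹⁰].
(1 + y⁴ + y⁸) has coefficients 1,0,0,0,1,0,0,0,1 for degrees 0…8.
(y + y² + y³) has coefficients 0,1,1,1,0,0,0,0,0,0,0 for degrees 0…10.
Finally multiplying by (1 + y² + y⁴ + y⁵), the product of all factors after the first has coefficients 0,1,1,2,1,2,2,2,1,0,0 for degrees 0…10.
[y¹⁰] = 1·0 + 1·2 + 1·1 = 3.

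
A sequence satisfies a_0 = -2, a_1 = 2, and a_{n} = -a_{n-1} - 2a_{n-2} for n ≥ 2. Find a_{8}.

34

The ordinary generating function has denominator 1 + x + 2x^2.
Iterating the recurrence: a_0,…,a_{8} = -2, 2, 2, -6, 2, 10, -14, -6, 34.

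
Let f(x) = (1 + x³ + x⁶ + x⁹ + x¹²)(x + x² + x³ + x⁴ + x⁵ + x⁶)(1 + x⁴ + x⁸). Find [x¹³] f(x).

(1 + x³ + x⁶ + x⁹ + x¹²) has coefficients 1,0,0,1,0,0,1,0,0,1,0,0,1 for degrees 0…12.
(x + x² + x³ + x⁴ + x⁵ + x⁶) has coefficients 0,1,1,1,1,1,1,0,0,0,0,0,0,0 for degrees 0…13.
Finally multiplying by (1 + x⁴ + x⁸), the product of all factors after the first has coefficients 0,1,1,1,1,2,2,1,1,2,2,1,1,1 for degrees 0…13.
[x¹³] = 1·1 + 1·2 + 1·1 + 1·1 + 1·1 = 6.

6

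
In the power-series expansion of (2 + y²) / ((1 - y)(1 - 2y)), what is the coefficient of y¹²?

The denominator gives the recurrence a_n = 3a_(n−1) − 2a_(n−2) for n ≥ 3; the numerator fixes a_0 = 2, a_1 = 6, a_2 = 15.
Iterating: 2, 6, 15, 33, 69, 141, 285, 573, 1149, 2301, 4605, 9213, 18429, so a_12 = 18429.

18429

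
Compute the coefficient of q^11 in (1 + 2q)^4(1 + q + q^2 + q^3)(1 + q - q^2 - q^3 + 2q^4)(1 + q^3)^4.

(1 + 2q)^4 has coefficients 1,8,24,32,16 for degrees 0…4.
(1 + q + q^2 + q^3) has coefficients 1,1,1,1,0,0,0,0,0,0,0,0 for degrees 0…11.
Multiplying by (1 + q - q^2 - q^3 + 2q^4) gives running coefficients 1,2,1,0,1,0,1,2,0,0,0,0 for degrees 0…11.
Finally multiplying by (1 + q^3)^4, the product of all factors after the first has coefficients 1,2,1,4,9,4,7,18,6,8,22,4 for degrees 0…11.
[q^11] = 1·4 + 8·22 + 24·8 + 32·6 + 16·18 = 852.

852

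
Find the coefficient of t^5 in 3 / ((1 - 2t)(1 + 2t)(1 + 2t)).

-288

The denominator gives the recurrence a_n = −2a_(n−1) + 4a_(n−2) + 8a_(n−3) for n ≥ 3; the numerator fixes a_0 = 3, a_1 = -6, a_2 = 24.
Iterating: 3, -6, 24, -48, 144, -288, so a_5 = -288.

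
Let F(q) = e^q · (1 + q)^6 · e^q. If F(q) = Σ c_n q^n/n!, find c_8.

1081600

The EGF product rule gives c_8 = Σ_{k_1+k_2+k_3=8} C(8; k_1,k_2,k_3) · ∏ g_i(k_i), where e^q gives (1)^k; (1+q)^6 gives the falling factorial (6)_k; e^q gives (1)^k.
g_1(k) for k = 0…8: 1, 1, 1, 1, 1, 1, 1, 1, 1.
g_2(k) for k = 0…8: 1, 6, 30, 120, 360, 720, 720, 0, 0.
g_3(k) for k = 0…8: 1, 1, 1, 1, 1, 1, 1, 1, 1.
First combine the last two factors: h(k) = Σ_j C(k,j)·g_2(j)·g_3(k−j) for k = 0…8: 1, 7, 43, 229, 1045, 4051, 13327, 37633, 93289.
c_8 = Σ_k C(8,k)·g_1(k)·h(8−k) = 1·1·93289 + 8·1·37633 + 28·1·13327 + 56·1·4051 + 70·1·1045 + 56·1·229 + 28·1·43 + 8·1·7 + 1·1·1 = 93289 + 301064 + 373156 + 226856 + 73150 + 12824 + 1204 + 56 + 1 = 1081600.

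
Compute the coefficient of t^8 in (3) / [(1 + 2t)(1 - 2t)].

768

Partial fractions give a closed form: a_n = (3/2)·(-2)^n + (3/2)·2^n.
At n = 8: a_8 = 768.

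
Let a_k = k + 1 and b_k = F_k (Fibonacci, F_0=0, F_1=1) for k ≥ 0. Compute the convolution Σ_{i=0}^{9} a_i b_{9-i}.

221

Write out a_i and b_{9-i} for i = 0,…,9 and sum the products.
Σ = 1·34 + 2·21 + 3·13 + 4·8 + 5·5 + 6·3 + 7·2 + 8·1 + 9·1 + 10·0 = 221.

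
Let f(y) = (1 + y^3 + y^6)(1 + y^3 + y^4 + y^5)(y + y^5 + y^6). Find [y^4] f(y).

2

(1 + y^3 + y^6) has coefficients 1,0,0,1,0 for degrees 0…4.
(1 + y^3 + y^4 + y^5) has coefficients 1,0,0,1,1 for degrees 0…4.
Finally multiplying by (y + y^5 + y^6), the product of all factors after the first has coefficients 0,1,0,0,1 for degrees 0…4.
[y^4] = 1·1 + 1·1 = 2.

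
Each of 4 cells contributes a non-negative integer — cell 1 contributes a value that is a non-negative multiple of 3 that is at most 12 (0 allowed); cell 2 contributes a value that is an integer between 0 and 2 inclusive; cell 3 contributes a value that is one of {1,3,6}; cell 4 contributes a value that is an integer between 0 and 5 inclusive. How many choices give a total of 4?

The generating function for the choices is (1 + q³ + q⁶ + q⁹ + q¹²)·(1 + q + q²)·(q + q³ + q⁶)·(1 + q + q² + q³ + q⁴ + q⁵); the count is [q⁴].
(1 + q³ + q⁶ + q⁹ + q¹²) has coefficients 1,0,0,1,0 for degrees 0…4.
(1 + q + q²) has coefficients 1,1,1,0,0 for degrees 0…4.
Multiplying by (q + q³ + q⁶) gives running coefficients 0,1,1,2,1 for degrees 0…4.
Finally multiplying by (1 + q + q² + q³ + q⁴ + q⁵), the product of all factors after the first has coefficients 0,1,2,4,5 for degrees 0…4.
[q⁴] = 1·5 + 1·1 = 6.

6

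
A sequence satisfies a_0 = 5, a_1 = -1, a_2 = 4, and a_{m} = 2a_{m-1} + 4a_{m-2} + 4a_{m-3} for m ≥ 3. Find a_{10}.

116928

The ordinary generating function has denominator 1 - 2z - 4z^2 - 4z^3.
Iterating the recurrence: a_0,…,a_{10} = 5, -1, 4, 24, 60, 232, 800, 2768, 9664, 33600, 116928.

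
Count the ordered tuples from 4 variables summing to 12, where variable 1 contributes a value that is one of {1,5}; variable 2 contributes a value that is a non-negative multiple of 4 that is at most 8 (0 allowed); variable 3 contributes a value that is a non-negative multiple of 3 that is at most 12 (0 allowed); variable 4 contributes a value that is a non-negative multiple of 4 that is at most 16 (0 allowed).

The generating function for the choices is (z + z⁵)·(1 + z⁴ + z⁸)·(1 + z³ + z⁶ + z⁹ + z¹²)·(1 + z⁴ + z⁸ + z¹² + z¹⁶); the count is [z¹²].
(z + z⁵) has coefficients 0,1,0,0,0,1 for degrees 0…5.
(1 + z⁴ + z⁸) has coefficients 1,0,0,0,1,0,0,0,1,0,0,0,0 for degrees 0…12.
Multiplying by (1 + z³ + z⁶ + z⁹ + z¹²) gives running coefficients 1,0,0,1,1,0,1,1,1,1,1,1,1 for degrees 0…12.
Finally multiplying by (1 + z⁴ + z⁸ + z¹² + z¹⁶), the product of all factors after the first has coefficients 1,0,0,1,2,0,1,2,3,1,2,3,4 for degrees 0…12.
[z¹²] = 1·3 + 1·2 = 5.

5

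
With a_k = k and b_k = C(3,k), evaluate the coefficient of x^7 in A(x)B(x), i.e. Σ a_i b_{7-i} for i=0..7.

Write out a_i and b_{7-i} for i = 0,…,7 and sum the products.
Σ = 0·0 + 1·0 + 2·0 + 3·0 + 4·1 + 5·3 + 6·3 + 7·1 = 44.

44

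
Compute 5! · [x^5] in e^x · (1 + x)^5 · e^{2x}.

The EGF product rule gives c_5 = Σ_{k_1+k_2+k_3=5} C(5; k_1,k_2,k_3) · ∏ g_i(k_i), where e^x gives (1)^k; (1+x)^5 gives the falling factorial (5)_k; e^{2x} gives (2)^k.
g_1(k) for k = 0…5: 1, 1, 1, 1, 1, 1.
g_2(k) for k = 0…5: 1, 5, 20, 60, 120, 120.
g_3(k) for k = 0…5: 1, 2, 4, 8, 16, 32.
First combine the last two factors: h(k) = Σ_j C(k,j)·g_2(j)·g_3(k−j) for k = 0…5: 1, 7, 44, 248, 1256, 5752.
c_5 = Σ_k C(5,k)·g_1(k)·h(5−k) = 1·1·5752 + 5·1·1256 + 10·1·248 + 10·1·44 + 5·1·7 + 1·1·1 = 5752 + 6280 + 2480 + 440 + 35 + 1 = 14988.

14988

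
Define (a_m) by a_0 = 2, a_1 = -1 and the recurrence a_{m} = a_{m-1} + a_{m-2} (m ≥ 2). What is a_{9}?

8

The ordinary generating function has denominator 1 - y - y^2.
Iterating the recurrence: a_0,…,a_{9} = 2, -1, 1, 0, 1, 1, 2, 3, 5, 8.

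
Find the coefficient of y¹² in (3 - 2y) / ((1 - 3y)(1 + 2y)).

Partial fractions give a closed form: a_n = (7/5)·3^n + (8/5)·(-2)^n.
At n = 12: a_12 = 750571.

750571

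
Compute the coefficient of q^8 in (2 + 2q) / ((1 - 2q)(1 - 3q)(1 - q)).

Partial fractions give a closed form: a_n = (-12)·2^n + (12)·3^n + (2)·1^n.
At n = 8: a_8 = 75662.

75662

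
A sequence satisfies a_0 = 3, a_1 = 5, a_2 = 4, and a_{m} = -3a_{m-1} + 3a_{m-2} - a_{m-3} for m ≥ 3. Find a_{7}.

The ordinary generating function has denominator 1 + 3y - 3y^2 + y^3.
Iterating the recurrence: a_0,…,a_{7} = 3, 5, 4, 0, 7, -25, 96, -370.

-370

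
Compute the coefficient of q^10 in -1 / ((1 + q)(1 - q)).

The denominator gives the recurrence a_n = a_(n−2) for n ≥ 2; the numerator fixes a_0 = -1, a_1 = 0.
Iterating: -1, 0, -1, 0, -1, 0, -1, 0, -1, 0, -1, so a_10 = -1.

-1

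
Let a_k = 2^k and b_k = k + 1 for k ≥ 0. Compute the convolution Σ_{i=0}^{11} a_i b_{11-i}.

8178

Write out a_i and b_{11-i} for i = 0,…,11 and sum the products.
Σ = 1·12 + 2·11 + 4·10 + 8·9 + 16·8 + 32·7 + 64·6 + 128·5 + 256·4 + 512·3 + 1024·2 + 2048·1 = 8178.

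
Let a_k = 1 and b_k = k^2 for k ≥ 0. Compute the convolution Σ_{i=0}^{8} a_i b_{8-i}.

The convolution is the x^8 coefficient of A(x)B(x).
Σ = 1·64 + 1·49 + 1·36 + 1·25 + 1·16 + 1·9 + 1·4 + 1·1 + 1·0 = 204.

204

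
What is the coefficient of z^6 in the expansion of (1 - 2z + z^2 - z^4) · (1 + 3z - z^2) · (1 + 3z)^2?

(1 - 2z + z^2 - z^4) has coefficients 1,-2,1,0,-1 for degrees 0…4.
(1 + 3z - z^2) has coefficients 1,3,-1,0,0,0,0 for degrees 0…6.
Finally multiplying by (1 + 3z)^2, the product of all factors after the first has coefficients 1,9,26,21,-9,0,0 for degrees 0…6.
[z^6] = 1·0 − 2·0 + 1·(-9) − 1·26 = -35.

-35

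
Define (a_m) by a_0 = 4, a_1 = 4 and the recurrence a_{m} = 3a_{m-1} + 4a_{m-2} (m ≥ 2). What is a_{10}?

1677724

The ordinary generating function has denominator 1 - 3z - 4z^2.
Iterating the recurrence: a_0,…,a_{10} = 4, 4, 28, 100, 412, 1636, 6556, 26212, 104860, 419428, 1677724.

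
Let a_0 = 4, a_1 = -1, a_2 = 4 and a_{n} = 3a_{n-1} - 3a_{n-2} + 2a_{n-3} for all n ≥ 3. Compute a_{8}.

The ordinary generating function has denominator 1 - 3y + 3y^2 - 2y^3.
Iterating the recurrence: a_0,…,a_{8} = 4, -1, 4, 23, 55, 104, 193, 377, 760.

760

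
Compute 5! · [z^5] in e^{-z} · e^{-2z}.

-243

The EGF product rule gives c_5 = Σ_{k_1+k_2=5} C(5; k_1,k_2) · ∏ g_i(k_i), where e^{-z} gives (-1)^k; e^{-2z} gives (-2)^k.
g_1(k) for k = 0…5: 1, -1, 1, -1, 1, -1.
g_2(k) for k = 0…5: 1, -2, 4, -8, 16, -32.
c_5 = Σ_k C(5,k)·g_1(k)·g_2(5−k) = 1·1·(-32) + 5·(-1)·16 + 10·1·(-8) + 10·(-1)·4 + 5·1·(-2) + 1·(-1)·1 = −32 − 80 − 80 − 40 − 10 − 1 = -243.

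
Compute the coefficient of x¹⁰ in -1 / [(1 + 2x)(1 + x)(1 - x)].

Partial fractions give a closed form: a_n = (-4/3)·(-2)^n + (1/2)·(-1)^n + (-1/6)·1^n.
At n = 10: a_10 = -1365.

-1365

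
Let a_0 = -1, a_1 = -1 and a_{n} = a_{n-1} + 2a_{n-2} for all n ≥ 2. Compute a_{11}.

The ordinary generating function has denominator 1 - y - 2y^2.
Iterating the recurrence: a_0,…,a_{11} = -1, -1, -3, -5, -11, -21, -43, -85, -171, -341, -683, -1365.

-1365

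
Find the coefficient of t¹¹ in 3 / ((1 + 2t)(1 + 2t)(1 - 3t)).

The denominator gives the recurrence a_n = −a_(n−1) + 8a_(n−2) + 12a_(n−3) for n ≥ 3; the numerator fixes a_0 = 3, a_1 = -3, a_2 = 27.
Iterating: 3, -3, 27, -15, 195, 9, 1371, 1041, 10035, 14745, 78027, 160353, so a_11 = 160353.

160353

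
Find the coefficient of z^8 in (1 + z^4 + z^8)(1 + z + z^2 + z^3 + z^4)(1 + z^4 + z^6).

5

(1 + z^4 + z^8) has coefficients 1,0,0,0,1,0,0,0,1 for degrees 0…8.
(1 + z + z^2 + z^3 + z^4) has coefficients 1,1,1,1,1,0,0,0,0 for degrees 0…8.
Finally multiplying by (1 + z^4 + z^6), the product of all factors after the first has coefficients 1,1,1,1,2,1,2,2,2 for degrees 0…8.
[z^8] = 1·2 + 1·2 + 1·1 = 5.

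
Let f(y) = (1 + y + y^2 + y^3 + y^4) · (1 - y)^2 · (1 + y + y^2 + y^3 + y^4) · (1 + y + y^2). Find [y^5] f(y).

-2

(1 + y + y^2 + y^3 + y^4) has coefficients 1,1,1,1,1 for degrees 0…4.
(1 - y)^2 has coefficients 1,-2,1,0,0,0 for degrees 0…5.
Multiplying by (1 + y + y^2 + y^3 + y^4) gives running coefficients 1,-1,0,0,0,-1 for degrees 0…5.
Finally multiplying by (1 + y + y^2), the product of all factors after the first has coefficients 1,0,0,-1,0,-1 for degrees 0…5.
[y^5] = 1·(-1) + 1·0 + 1·(-1) + 1·0 + 1·0 = -2.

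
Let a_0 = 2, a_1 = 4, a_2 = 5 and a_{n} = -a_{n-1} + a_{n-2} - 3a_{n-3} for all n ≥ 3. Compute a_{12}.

3468

The ordinary generating function has denominator 1 + z - z^2 + 3z^3.
Iterating the recurrence: a_0,…,a_{12} = 2, 4, 5, -7, 0, -22, 43, -65, 174, -368, 737, -1627, 3468.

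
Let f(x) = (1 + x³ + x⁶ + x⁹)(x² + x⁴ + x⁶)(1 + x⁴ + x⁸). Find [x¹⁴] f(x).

2

(1 + x³ + x⁶ + x⁹) has coefficients 1,0,0,1,0,0,1,0,0,1 for degrees 0…9.
(x² + x⁴ + x⁶) has coefficients 0,0,1,0,1,0,1,0,0,0,0,0,0,0,0 for degrees 0…14.
Finally multiplying by (1 + x⁴ + x⁸), the product of all factors after the first has coefficients 0,0,1,0,1,0,2,0,1,0,2,0,1,0,1 for degrees 0…14.
[x¹⁴] = 1·1 + 1·0 + 1·1 + 1·0 = 2.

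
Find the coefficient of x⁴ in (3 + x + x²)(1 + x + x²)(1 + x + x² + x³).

12

(3 + x + x²) has coefficients 3,1,1 for degrees 0…2.
(1 + x + x²) has coefficients 1,1,1,0,0 for degrees 0…4.
Finally multiplying by (1 + x + x² + x³), the product of all factors after the first has coefficients 1,2,3,3,2 for degrees 0…4.
[x⁴] = 3·2 + 1·3 + 1·3 = 12.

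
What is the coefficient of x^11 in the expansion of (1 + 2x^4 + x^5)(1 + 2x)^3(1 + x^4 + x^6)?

41

(1 + 2x^4 + x^5) has coefficients 1,0,0,0,2,1 for degrees 0…5.
(1 + 2x)^3 has coefficients 1,6,12,8,0,0,0,0,0,0,0,0 for degrees 0…11.
Finally multiplying by (1 + x^4 + x^6), the product of all factors after the first has coefficients 1,6,12,8,1,6,13,14,12,8,0,0 for degrees 0…11.
[x^11] = 1·0 + 2·14 + 1·13 = 41.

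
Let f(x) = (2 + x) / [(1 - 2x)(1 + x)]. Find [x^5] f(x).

Partial fractions give a closed form: a_n = (5/3)·2^n + (1/3)·(-1)^n.
At n = 5: a_5 = 53.

53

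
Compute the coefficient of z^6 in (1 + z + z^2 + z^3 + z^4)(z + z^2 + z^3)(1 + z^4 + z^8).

4

(1 + z + z^2 + z^3 + z^4) has coefficients 1,1,1,1,1 for degrees 0…4.
(z + z^2 + z^3) has coefficients 0,1,1,1,0,0,0 for degrees 0…6.
Finally multiplying by (1 + z^4 + z^8), the product of all factors after the first has coefficients 0,1,1,1,0,1,1 for degrees 0…6.
[z^6] = 1·1 + 1·1 + 1·0 + 1·1 + 1·1 = 4.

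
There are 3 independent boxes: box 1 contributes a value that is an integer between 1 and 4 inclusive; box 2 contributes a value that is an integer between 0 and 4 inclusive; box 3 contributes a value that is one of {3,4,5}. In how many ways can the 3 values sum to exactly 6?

The generating function for the choices is (q + q² + q³ + q⁴)·(1 + q + q² + q³ + q⁴)·(q³ + q⁴ + q⁵); the count is [q⁶].
(q + q² + q³ + q⁴) has coefficients 0,1,1,1,1 for degrees 0…4.
(1 + q + q² + q³ + q⁴) has coefficients 1,1,1,1,1,0,0 for degrees 0…6.
Finally multiplying by (q³ + q⁴ + q⁵), the product of all factors after the first has coefficients 0,0,0,1,2,3,3 for degrees 0…6.
[q⁶] = 1·3 + 1·2 + 1·1 + 1·0 = 6.

6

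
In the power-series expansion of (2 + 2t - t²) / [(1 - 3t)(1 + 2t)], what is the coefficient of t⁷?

The denominator gives the recurrence a_n = a_(n−1) + 6a_(n−2) for n ≥ 3; the numerator fixes a_0 = 2, a_1 = 4, a_2 = 15.
Iterating: 2, 4, 15, 39, 129, 363, 1137, 3315, so a_7 = 3315.

3315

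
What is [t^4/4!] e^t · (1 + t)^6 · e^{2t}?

The EGF product rule gives c_4 = Σ_{k_1+k_2+k_3=4} C(4; k_1,k_2,k_3) · ∏ g_i(k_i), where e^t gives (1)^k; (1+t)^6 gives the falling factorial (6)_k; e^{2t} gives (2)^k.
g_1(k) for k = 0…4: 1, 1, 1, 1, 1.
g_2(k) for k = 0…4: 1, 6, 30, 120, 360.
g_3(k) for k = 0…4: 1, 2, 4, 8, 16.
First combine the last two factors: h(k) = Σ_j C(k,j)·g_2(j)·g_3(k−j) for k = 0…4: 1, 8, 58, 380, 2248.
c_4 = Σ_k C(4,k)·g_1(k)·h(4−k) = 1·1·2248 + 4·1·380 + 6·1·58 + 4·1·8 + 1·1·1 = 2248 + 1520 + 348 + 32 + 1 = 4149.

4149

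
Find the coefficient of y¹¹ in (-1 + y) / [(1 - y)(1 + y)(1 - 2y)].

-1365

The denominator gives the recurrence a_n = 2a_(n−1) + a_(n−2) − 2a_(n−3) for n ≥ 3; the numerator fixes a_0 = -1, a_1 = -1, a_2 = -3.
Iterating: -1, -1, -3, -5, -11, -21, -43, -85, -171, -341, -683, -1365, so a_11 = -1365.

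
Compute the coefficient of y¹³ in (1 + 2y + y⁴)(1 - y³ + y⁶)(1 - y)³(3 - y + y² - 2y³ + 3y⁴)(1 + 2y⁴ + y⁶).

21

(1 + 2y + y⁴) has coefficients 1,2,0,0,1 for degrees 0…4.
(1 - y³ + y⁶) has coefficients 1,0,0,-1,0,0,1,0,0,0,0,0,0,0 for degrees 0…13.
Multiplying by (1 - y)³ gives running coefficients 1,-3,3,-2,3,-3,2,-3,3,-1,0,0,0,0 for degrees 0…13.
Multiplying by (3 - y + y² - 2y³ + 3y⁴) gives running coefficients 3,-10,13,-14,23,-29,25,-26,29,-22,16,-16,11,-3 for degrees 0…13.
Finally multiplying by (1 + 2y⁴ + y⁶), the product of all factors after the first has coefficients 3,-10,13,-14,29,-49,54,-64,88,-94,89,-97,94,-73 for degrees 0…13.
[y¹³] = 1·(-73) + 2·94 + 1·(-94) = 21.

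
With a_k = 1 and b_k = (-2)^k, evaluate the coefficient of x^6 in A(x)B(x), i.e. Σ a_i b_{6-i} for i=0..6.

43

This is [x^6] in the product of the two ordinary generating functions.
Σ = 1·64 + 1·(-32) + 1·16 + 1·(-8) + 1·4 + 1·(-2) + 1·1 = 43.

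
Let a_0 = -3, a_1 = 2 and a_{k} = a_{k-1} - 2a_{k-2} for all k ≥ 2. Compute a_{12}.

The ordinary generating function has denominator 1 - y + 2y^2.
Iterating the recurrence: a_0,…,a_{12} = -3, 2, 8, 4, -12, -20, 4, 44, 36, -52, -124, -20, 228.

228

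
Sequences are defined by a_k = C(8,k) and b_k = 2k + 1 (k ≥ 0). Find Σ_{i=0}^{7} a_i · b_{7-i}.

This is [x^7] in the product of the two ordinary generating functions.
Σ = 1·15 + 8·13 + 28·11 + 56·9 + 70·7 + 56·5 + 28·3 + 8·1 = 1793.

1793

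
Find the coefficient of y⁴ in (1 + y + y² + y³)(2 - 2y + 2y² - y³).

(1 + y + y² + y³) has coefficients 1,1,1,1 for degrees 0…3.
(2 - 2y + 2y² - y³) has coefficients 2,-2,2,-1,0 for degrees 0…4.
[y⁴] = 1·0 + 1·(-1) + 1·2 + 1·(-2) = -1.

-1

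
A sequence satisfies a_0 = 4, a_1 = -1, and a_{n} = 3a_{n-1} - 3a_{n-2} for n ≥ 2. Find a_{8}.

405

The ordinary generating function has denominator 1 - 3z + 3z^2.
Iterating the recurrence: a_0,…,a_{8} = 4, -1, -15, -42, -81, -117, -108, 27, 405.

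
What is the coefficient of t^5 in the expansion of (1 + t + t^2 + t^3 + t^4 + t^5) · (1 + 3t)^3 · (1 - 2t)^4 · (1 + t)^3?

381

(1 + t + t^2 + t^3 + t^4 + t^5) has coefficients 1,1,1,1,1,1 for degrees 0…5.
(1 + 3t)^3 has coefficients 1,9,27,27,0,0 for degrees 0…5.
Multiplying by (1 - 2t)^4 gives running coefficients 1,1,-21,-5,160,-72 for degrees 0…5.
Finally multiplying by (1 + t)^3, the product of all factors after the first has coefficients 1,4,-15,-64,83,372 for degrees 0…5.
[t^5] = 1·372 + 1·83 + 1·(-64) + 1·(-15) + 1·4 + 1·1 = 381.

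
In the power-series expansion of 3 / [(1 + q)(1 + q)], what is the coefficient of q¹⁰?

The denominator gives the recurrence a_n = −2a_(n−1) − a_(n−2) for n ≥ 2; the numerator fixes a_0 = 3, a_1 = -6.
Iterating: 3, -6, 9, -12, 15, -18, 21, -24, 27, -30, 33, so a_10 = 33.

33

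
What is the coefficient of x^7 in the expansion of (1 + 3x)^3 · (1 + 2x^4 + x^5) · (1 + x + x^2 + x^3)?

(1 + 3x)^3 has coefficients 1,9,27,27 for degrees 0…3.
(1 + 2x^4 + x^5) has coefficients 1,0,0,0,2,1,0,0 for degrees 0…7.
Finally multiplying by (1 + x + x^2 + x^3), the product of all factors after the first has coefficients 1,1,1,1,2,3,3,3 for degrees 0…7.
[x^7] = 1·3 + 9·3 + 27·3 + 27·2 = 165.

165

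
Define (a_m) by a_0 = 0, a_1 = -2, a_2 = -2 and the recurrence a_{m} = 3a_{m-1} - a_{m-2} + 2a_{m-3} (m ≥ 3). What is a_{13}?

-203202

The ordinary generating function has denominator 1 - 3y + y^2 - 2y^3.
Iterating the recurrence: a_0,…,a_{13} = 0, -2, -2, -4, -14, -42, -120, -346, -1002, -2900, -8390, -24274, -70232, -203202.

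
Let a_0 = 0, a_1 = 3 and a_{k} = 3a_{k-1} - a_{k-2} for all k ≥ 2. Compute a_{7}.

The ordinary generating function has denominator 1 - 3x + x^2.
Iterating the recurrence: a_0,…,a_{7} = 0, 3, 9, 24, 63, 165, 432, 1131.

1131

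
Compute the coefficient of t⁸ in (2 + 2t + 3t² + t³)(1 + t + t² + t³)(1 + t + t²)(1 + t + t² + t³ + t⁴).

(2 + 2t + 3t² + t³) has coefficients 2,2,3,1 for degrees 0…3.
(1 + t + t² + t³) has coefficients 1,1,1,1,0,0,0,0,0 for degrees 0…8.
Multiplying by (1 + t + t²) gives running coefficients 1,2,3,3,2,1,0,0,0 for degrees 0…8.
Finally multiplying by (1 + t + t² + t³ + t⁴), the product of all factors after the first has coefficients 1,3,6,9,11,11,9,6,3 for degrees 0…8.
[t⁸] = 2·3 + 2·6 + 3·9 + 1·11 = 56.

56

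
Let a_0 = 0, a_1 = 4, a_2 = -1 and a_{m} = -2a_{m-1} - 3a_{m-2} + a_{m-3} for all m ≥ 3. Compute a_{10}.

1100

The ordinary generating function has denominator 1 + 2z + 3z^2 - z^3.
Iterating the recurrence: a_0,…,a_{10} = 0, 4, -1, -10, 27, -25, -41, 184, -270, -53, 1100.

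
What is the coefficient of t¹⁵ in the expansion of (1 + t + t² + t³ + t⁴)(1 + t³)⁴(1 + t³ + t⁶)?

16

(1 + t + t² + t³ + t⁴) has coefficients 1,1,1,1,1 for degrees 0…4.
(1 + t³)⁴ has coefficients 1,0,0,4,0,0,6,0,0,4,0,0,1,0,0,0 for degrees 0…15.
Finally multiplying by (1 + t³ + t⁶), the product of all factors after the first has coefficients 1,0,0,5,0,0,11,0,0,14,0,0,11,0,0,5 for degrees 0…15.
[t¹⁵] = 1·5 + 1·0 + 1·0 + 1·11 + 1·0 = 16.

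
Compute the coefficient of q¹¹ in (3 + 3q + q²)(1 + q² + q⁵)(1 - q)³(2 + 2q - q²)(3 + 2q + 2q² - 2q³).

-28

(3 + 3q + q²) has coefficients 3,3,1 for degrees 0…2.
(1 + q² + q⁵) has coefficients 1,0,1,0,0,1,0,0,0,0,0,0 for degrees 0…11.
Multiplying by (1 - q)³ gives running coefficients 1,-3,4,-4,3,0,-3,3,-1,0,0,0 for degrees 0…11.
Multiplying by (2 + 2q - q²) gives running coefficients 2,-4,1,3,-6,10,-9,0,7,-5,1,0 for degrees 0…11.
Finally multiplying by (3 + 2q + 2q² - 2q³), the product of all factors after the first has coefficients 6,-8,-1,-1,-2,22,-25,14,-17,17,7,-22 for degrees 0…11.
[q¹¹] = 3·(-22) + 3·7 + 1·17 = -28.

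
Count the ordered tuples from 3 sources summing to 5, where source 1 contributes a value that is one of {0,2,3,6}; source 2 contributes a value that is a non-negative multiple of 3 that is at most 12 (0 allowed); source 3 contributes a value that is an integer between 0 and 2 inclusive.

3

The generating function for the choices is (1 + x^2 + x^3 + x^6)·(1 + x^3 + x^6 + x^9 + x^12)·(1 + x + x^2); the count is [x^5].
(1 + x^2 + x^3 + x^6) has coefficients 1,0,1,1,0,0 for degrees 0…5.
(1 + x^3 + x^6 + x^9 + x^12) has coefficients 1,0,0,1,0,0 for degrees 0…5.
Finally multiplying by (1 + x + x^2), the product of all factors after the first has coefficients 1,1,1,1,1,1 for degrees 0…5.
[x^5] = 1·1 + 1·1 + 1·1 = 3.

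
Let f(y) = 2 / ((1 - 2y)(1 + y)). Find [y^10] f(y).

Partial fractions give a closed form: a_n = (4/3)·2^n + (2/3)·(-1)^n.
At n = 10: a_10 = 1366.

1366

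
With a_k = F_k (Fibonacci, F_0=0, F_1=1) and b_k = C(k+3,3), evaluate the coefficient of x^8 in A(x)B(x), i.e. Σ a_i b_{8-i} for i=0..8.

The convolution is the x^8 coefficient of A(x)B(x).
Σ = 0·165 + 1·120 + 1·84 + 2·56 + 3·35 + 5·20 + 8·10 + 13·4 + 21·1 = 674.

674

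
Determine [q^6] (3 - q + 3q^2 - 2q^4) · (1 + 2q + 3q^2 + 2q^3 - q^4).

(3 - q + 3q^2 - 2q^4) has coefficients 3,-1,3,0,-2 for degrees 0…4.
(1 + 2q + 3q^2 + 2q^3 - q^4) has coefficients 1,2,3,2,-1,0,0 for degrees 0…6.
[q^6] = 3·0 − 1·0 + 3·(-1) − 2·3 = -9.

-9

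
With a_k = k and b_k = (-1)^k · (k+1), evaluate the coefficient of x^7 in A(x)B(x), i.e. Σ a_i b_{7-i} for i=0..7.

4

Write out a_i and b_{7-i} for i = 0,…,7 and sum the products.
Σ = 0·(-8) + 1·7 + 2·(-6) + 3·5 + 4·(-4) + 5·3 + 6·(-2) + 7·1 = 4.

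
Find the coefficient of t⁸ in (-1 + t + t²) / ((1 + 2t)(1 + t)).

-639

The denominator gives the recurrence a_n = −3a_(n−1) − 2a_(n−2) for n ≥ 3; the numerator fixes a_0 = -1, a_1 = 4, a_2 = -9.
Iterating: -1, 4, -9, 19, -39, 79, -159, 319, -639, so a_8 = -639.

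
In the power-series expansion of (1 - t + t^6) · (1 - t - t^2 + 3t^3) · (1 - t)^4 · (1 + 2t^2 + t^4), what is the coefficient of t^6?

(1 - t + t^6) has coefficients 1,-1,0,0,0,0,1 for degrees 0…6.
(1 - t - t^2 + 3t^3) has coefficients 1,-1,-1,3,0,0,0 for degrees 0…6.
Multiplying by (1 - t)^4 gives running coefficients 1,-5,9,-3,-13,21,-13 for degrees 0…6.
Finally multiplying by (1 + 2t^2 + t^4), the product of all factors after the first has coefficients 1,-5,11,-13,6,10,-30 for degrees 0…6.
[t^6] = 1·(-30) − 1·10 + 1·1 = -39.

-39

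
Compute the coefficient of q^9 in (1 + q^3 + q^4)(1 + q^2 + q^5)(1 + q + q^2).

2

(1 + q^3 + q^4) has coefficients 1,0,0,1,1 for degrees 0…4.
(1 + q^2 + q^5) has coefficients 1,0,1,0,0,1,0,0,0,0 for degrees 0…9.
Finally multiplying by (1 + q + q^2), the product of all factors after the first has coefficients 1,1,2,1,1,1,1,1,0,0 for degrees 0…9.
[q^9] = 1·0 + 1·1 + 1·1 = 2.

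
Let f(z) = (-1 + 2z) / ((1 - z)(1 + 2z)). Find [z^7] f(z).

171

Partial fractions give a closed form: a_n = (1/3)·1^n + (-4/3)·(-2)^n.
At n = 7: a_7 = 171.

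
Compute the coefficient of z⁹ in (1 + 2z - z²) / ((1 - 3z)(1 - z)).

The denominator gives the recurrence a_n = 4a_(n−1) − 3a_(n−2) for n ≥ 3; the numerator fixes a_0 = 1, a_1 = 6, a_2 = 20.
Iterating: 1, 6, 20, 62, 188, 566, 1700, 5102, 15308, 45926, so a_9 = 45926.

45926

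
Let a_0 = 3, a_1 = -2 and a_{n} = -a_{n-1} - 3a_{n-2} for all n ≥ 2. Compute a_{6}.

23

The ordinary generating function has denominator 1 + y + 3y^2.
Iterating the recurrence: a_0,…,a_{6} = 3, -2, -7, 13, 8, -47, 23.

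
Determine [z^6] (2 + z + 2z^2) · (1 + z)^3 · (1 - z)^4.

(2 + z + 2z^2) has coefficients 2,1,2 for degrees 0…2.
(1 + z)^3 has coefficients 1,3,3,1,0,0,0 for degrees 0…6.
Finally multiplying by (1 - z)^4, the product of all factors after the first has coefficients 1,-1,-3,3,3,-3,-1 for degrees 0…6.
[z^6] = 2·(-1) + 1·(-3) + 2·3 = 1.

1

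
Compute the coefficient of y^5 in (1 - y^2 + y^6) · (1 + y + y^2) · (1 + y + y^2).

-2

(1 - y^2 + y^6) has coefficients 1,0,-1,0,0,0 for degrees 0…5.
(1 + y + y^2) has coefficients 1,1,1,0,0,0 for degrees 0…5.
Finally multiplying by (1 + y + y^2), the product of all factors after the first has coefficients 1,2,3,2,1,0 for degrees 0…5.
[y^5] = 1·0 − 1·2 = -2.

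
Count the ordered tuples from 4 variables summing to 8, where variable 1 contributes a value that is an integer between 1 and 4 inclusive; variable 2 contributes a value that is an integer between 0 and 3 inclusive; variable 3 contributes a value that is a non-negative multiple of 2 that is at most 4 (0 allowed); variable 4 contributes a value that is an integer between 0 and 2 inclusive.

The generating function for the choices is (z + z² + z³ + z⁴)·(1 + z + z² + z³)·(1 + z² + z⁴)·(1 + z + z²); the count is [z⁸].
(z + z² + z³ + z⁴) has coefficients 0,1,1,1,1 for degrees 0…4.
(1 + z + z² + z³) has coefficients 1,1,1,1,0,0,0,0,0 for degrees 0…8.
Multiplying by (1 + z² + z⁴) gives running coefficients 1,1,2,2,2,2,1,1,0 for degrees 0…8.
Finally multiplying by (1 + z + z²), the product of all factors after the first has coefficients 1,2,4,5,6,6,5,4,2 for degrees 0…8.
[z⁸] = 1·4 + 1·5 + 1·6 + 1·6 = 21.

21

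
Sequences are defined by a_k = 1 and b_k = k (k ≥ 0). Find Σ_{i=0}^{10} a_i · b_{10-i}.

55

Write out a_i and b_{10-i} for i = 0,…,10 and sum the products.
Σ = 1·10 + 1·9 + 1·8 + 1·7 + 1·6 + 1·5 + 1·4 + 1·3 + 1·2 + 1·1 + 1·0 = 55.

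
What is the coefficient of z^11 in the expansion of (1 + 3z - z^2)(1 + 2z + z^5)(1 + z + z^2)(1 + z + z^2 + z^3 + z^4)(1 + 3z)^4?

(1 + 3z - z^2) has coefficients 1,3,-1 for degrees 0…2.
(1 + 2z + z^5) has coefficients 1,2,0,0,0,1,0,0,0,0,0,0 for degrees 0…11.
Multiplying by (1 + z + z^2) gives running coefficients 1,3,3,2,0,1,1,1,0,0,0,0 for degrees 0…11.
Multiplying by (1 + z + z^2 + z^3 + z^4) gives running coefficients 1,4,7,9,9,9,7,5,3,3,2,1 for degrees 0…11.
Finally multiplying by (1 + 3z)^4, the product of all factors after the first has coefficients 1,16,109,417,1008,1683,2140,2276,2142,1794,1307,916 for degrees 0…11.
[z^11] = 1·916 + 3·1307 − 1·1794 = 3043.

3043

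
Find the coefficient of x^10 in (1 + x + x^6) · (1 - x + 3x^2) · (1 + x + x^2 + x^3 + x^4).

(1 + x + x^6) has coefficients 1,1,0,0,0,0,1 for degrees 0…6.
(1 - x + 3x^2) has coefficients 1,-1,3,0,0,0,0,0,0,0,0 for degrees 0…10.
Finally multiplying by (1 + x + x^2 + x^3 + x^4), the product of all factors after the first has coefficients 1,0,3,3,3,2,3,0,0,0,0 for degrees 0…10.
[x^10] = 1·0 + 1·0 + 1·3 = 3.

3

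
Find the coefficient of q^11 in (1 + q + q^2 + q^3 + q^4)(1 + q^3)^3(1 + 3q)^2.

61

(1 + q + q^2 + q^3 + q^4) has coefficients 1,1,1,1,1 for degrees 0…4.
(1 + q^3)^3 has coefficients 1,0,0,3,0,0,3,0,0,1,0,0 for degrees 0…11.
Finally multiplying by (1 + 3q)^2, the product of all factors after the first has coefficients 1,6,9,3,18,27,3,18,27,1,6,9 for degrees 0…11.
[q^11] = 1·9 + 1·6 + 1·1 + 1·27 + 1·18 = 61.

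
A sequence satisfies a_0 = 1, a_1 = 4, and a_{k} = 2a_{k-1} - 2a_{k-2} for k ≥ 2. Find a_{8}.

The ordinary generating function has denominator 1 - 2y + 2y^2.
Iterating the recurrence: a_0,…,a_{8} = 1, 4, 6, 4, -4, -16, -24, -16, 16.

16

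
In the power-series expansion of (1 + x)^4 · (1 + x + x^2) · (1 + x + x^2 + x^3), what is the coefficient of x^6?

31

(1 + x)^4 has coefficients 1,4,6,4,1 for degrees 0…4.
(1 + x + x^2) has coefficients 1,1,1,0,0,0,0 for degrees 0…6.
Finally multiplying by (1 + x + x^2 + x^3), the product of all factors after the first has coefficients 1,2,3,3,2,1,0 for degrees 0…6.
[x^6] = 1·0 + 4·1 + 6·2 + 4·3 + 1·3 = 31.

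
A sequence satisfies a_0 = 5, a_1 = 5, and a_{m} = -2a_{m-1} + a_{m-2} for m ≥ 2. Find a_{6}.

The ordinary generating function has denominator 1 + 2y - y^2.
Iterating the recurrence: a_0,…,a_{6} = 5, 5, -5, 15, -35, 85, -205.

-205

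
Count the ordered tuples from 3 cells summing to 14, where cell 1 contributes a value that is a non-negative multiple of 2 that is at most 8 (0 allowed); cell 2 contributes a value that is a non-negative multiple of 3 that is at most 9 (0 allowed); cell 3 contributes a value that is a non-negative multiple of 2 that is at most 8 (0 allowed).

The generating function for the choices is (1 + t^2 + t^4 + t^6 + t^8)·(1 + t^3 + t^6 + t^9)·(1 + t^2 + t^4 + t^6 + t^8); the count is [t^14].
(1 + t^2 + t^4 + t^6 + t^8) has coefficients 1,0,1,0,1,0,1,0,1 for degrees 0…8.
(1 + t^3 + t^6 + t^9) has coefficients 1,0,0,1,0,0,1,0,0,1,0,0,0,0,0 for degrees 0…14.
Finally multiplying by (1 + t^2 + t^4 + t^6 + t^8), the product of all factors after the first has coefficients 1,0,1,1,1,1,2,1,2,2,1,2,1,1,1 for degrees 0…14.
[t^14] = 1·1 + 1·1 + 1·1 + 1·2 + 1·2 = 7.

7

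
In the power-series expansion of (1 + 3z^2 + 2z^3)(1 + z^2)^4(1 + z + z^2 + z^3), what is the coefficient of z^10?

36

(1 + 3z^2 + 2z^3) has coefficients 1,0,3,2 for degrees 0…3.
(1 + z^2)^4 has coefficients 1,0,4,0,6,0,4,0,1,0,0 for degrees 0…10.
Finally multiplying by (1 + z + z^2 + z^3), the product of all factors after the first has coefficients 1,1,5,5,10,10,10,10,5,5,1 for degrees 0…10.
[z^10] = 1·1 + 3·5 + 2·10 = 36.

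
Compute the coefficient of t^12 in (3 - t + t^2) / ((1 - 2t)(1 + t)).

The denominator gives the recurrence a_n = a_(n−1) + 2a_(n−2) for n ≥ 3; the numerator fixes a_0 = 3, a_1 = 2, a_2 = 9.
Iterating: 3, 2, 9, 13, 31, 57, 119, 233, 471, 937, 1879, 3753, 7511, so a_12 = 7511.

7511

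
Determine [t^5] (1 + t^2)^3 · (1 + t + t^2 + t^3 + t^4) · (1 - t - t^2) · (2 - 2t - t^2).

(1 + t^2)^3 has coefficients 1,0,3,0,3,0 for degrees 0…5.
(1 + t + t^2 + t^3 + t^4) has coefficients 1,1,1,1,1,0 for degrees 0…5.
Multiplying by (1 - t - t^2) gives running coefficients 1,0,-1,-1,-1,-2 for degrees 0…5.
Finally multiplying by (2 - 2t - t^2), the product of all factors after the first has coefficients 2,-2,-3,0,1,-1 for degrees 0…5.
[t^5] = 1·(-1) + 3·0 + 3·(-2) = -7.

-7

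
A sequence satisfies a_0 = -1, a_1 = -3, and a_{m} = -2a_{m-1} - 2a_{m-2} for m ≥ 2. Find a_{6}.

The ordinary generating function has denominator 1 + 2x + 2x^2.
Iterating the recurrence: a_0,…,a_{6} = -1, -3, 8, -10, 4, 12, -32.

-32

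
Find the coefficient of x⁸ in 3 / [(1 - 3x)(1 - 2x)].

57513

The denominator gives the recurrence a_n = 5a_(n−1) − 6a_(n−2) for n ≥ 2; the numerator fixes a_0 = 3, a_1 = 15.
Iterating: 3, 15, 57, 195, 633, 1995, 6177, 18915, 57513, so a_8 = 57513.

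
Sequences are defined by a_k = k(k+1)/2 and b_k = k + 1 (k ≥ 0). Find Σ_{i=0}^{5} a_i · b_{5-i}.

This is [x^5] in the product of the two ordinary generating functions.
Σ = 0·6 + 1·5 + 3·4 + 6·3 + 10·2 + 15·1 = 70.

70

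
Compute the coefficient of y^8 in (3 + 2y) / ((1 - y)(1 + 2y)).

343

The denominator gives the recurrence a_n = −a_(n−1) + 2a_(n−2) for n ≥ 2; the numerator fixes a_0 = 3, a_1 = -1.
Iterating: 3, -1, 7, -9, 23, -41, 87, -169, 343, so a_8 = 343.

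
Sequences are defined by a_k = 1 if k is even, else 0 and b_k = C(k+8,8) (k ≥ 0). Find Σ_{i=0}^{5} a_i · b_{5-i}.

1461

This is [x^5] in the product of the two ordinary generating functions.
Σ = 1·1287 + 0·495 + 1·165 + 0·45 + 1·9 + 0·1 = 1461.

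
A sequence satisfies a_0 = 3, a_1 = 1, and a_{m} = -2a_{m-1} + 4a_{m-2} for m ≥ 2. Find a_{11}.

-246784

The ordinary generating function has denominator 1 + 2x - 4x^2.
Iterating the recurrence: a_0,…,a_{11} = 3, 1, 10, -16, 72, -208, 704, -2240, 7296, -23552, 76288, -246784.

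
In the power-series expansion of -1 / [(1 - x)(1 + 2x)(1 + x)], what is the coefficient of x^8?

Partial fractions give a closed form: a_n = (-1/6)·1^n + (-4/3)·(-2)^n + (1/2)·(-1)^n.
At n = 8: a_8 = -341.

-341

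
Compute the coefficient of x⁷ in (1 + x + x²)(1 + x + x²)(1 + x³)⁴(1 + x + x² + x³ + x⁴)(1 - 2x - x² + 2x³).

-21

(1 + x + x²) has coefficients 1,1,1 for degrees 0…2.
(1 + x + x²) has coefficients 1,1,1,0,0,0,0,0 for degrees 0…7.
Multiplying by (1 + x³)⁴ gives running coefficients 1,1,1,4,4,4,6,6 for degrees 0…7.
Multiplying by (1 + x + x² + x³ + x⁴) gives running coefficients 1,2,3,7,11,14,19,24 for degrees 0…7.
Finally multiplying by (1 - 2x - x² + 2x³), the product of all factors after the first has coefficients 1,0,-2,1,-2,-9,-6,-6 for degrees 0…7.
[x⁷] = 1·(-6) + 1·(-6) + 1·(-9) = -21.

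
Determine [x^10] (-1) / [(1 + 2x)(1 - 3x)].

-35839

Partial fractions give a closed form: a_n = (-2/5)·(-2)^n + (-3/5)·3^n.
At n = 10: a_10 = -35839.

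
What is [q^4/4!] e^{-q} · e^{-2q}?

The EGF product rule gives c_4 = Σ_{k_1+k_2=4} C(4; k_1,k_2) · ∏ g_i(k_i), where e^{-q} gives (-1)^k; e^{-2q} gives (-2)^k.
g_1(k) for k = 0…4: 1, -1, 1, -1, 1.
g_2(k) for k = 0…4: 1, -2, 4, -8, 16.
c_4 = Σ_k C(4,k)·g_1(k)·g_2(4−k) = 1·1·16 + 4·(-1)·(-8) + 6·1·4 + 4·(-1)·(-2) + 1·1·1 = 16 + 32 + 24 + 8 + 1 = 81.

81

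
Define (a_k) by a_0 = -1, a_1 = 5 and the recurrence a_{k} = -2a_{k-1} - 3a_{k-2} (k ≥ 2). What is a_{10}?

The ordinary generating function has denominator 1 + 2x + 3x^2.
Iterating the recurrence: a_0,…,a_{10} = -1, 5, -7, -1, 23, -43, 17, 95, -241, 197, 329.

329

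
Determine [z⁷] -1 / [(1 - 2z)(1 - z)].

-255

The denominator gives the recurrence a_n = 3a_(n−1) − 2a_(n−2) for n ≥ 2; the numerator fixes a_0 = -1, a_1 = -3.
Iterating: -1, -3, -7, -15, -31, -63, -127, -255, so a_7 = -255.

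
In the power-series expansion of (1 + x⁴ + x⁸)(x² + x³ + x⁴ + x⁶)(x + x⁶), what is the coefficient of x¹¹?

(1 + x⁴ + x⁸) has coefficients 1,0,0,0,1,0,0,0,1 for degrees 0…8.
(x² + x³ + x⁴ + x⁶) has coefficients 0,0,1,1,1,0,1,0,0,0,0,0 for degrees 0…11.
Finally multiplying by (x + x⁶), the product of all factors after the first has coefficients 0,0,0,1,1,1,0,1,1,1,1,0 for degrees 0…11.
[x¹¹] = 1·0 + 1·1 + 1·1 = 2.

2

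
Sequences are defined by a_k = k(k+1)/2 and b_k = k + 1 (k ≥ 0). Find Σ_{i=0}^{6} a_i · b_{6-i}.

126

The convolution is the x^6 coefficient of A(x)B(x).
Σ = 0·7 + 1·6 + 3·5 + 6·4 + 10·3 + 15·2 + 21·1 = 126.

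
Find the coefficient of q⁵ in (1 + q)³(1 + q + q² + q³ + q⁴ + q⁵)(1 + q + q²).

(1 + q)³ has coefficients 1,3,3,1 for degrees 0…3.
(1 + q + q² + q³ + q⁴ + q⁵) has coefficients 1,1,1,1,1,1 for degrees 0…5.
Finally multiplying by (1 + q + q²), the product of all factors after the first has coefficients 1,2,3,3,3,3 for degrees 0…5.
[q⁵] = 1·3 + 3·3 + 3·3 + 1·3 = 24.

24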